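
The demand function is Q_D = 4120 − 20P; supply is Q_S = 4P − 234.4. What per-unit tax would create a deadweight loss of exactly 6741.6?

In inverse form: demand P = 206 − 0.05Q, supply P = 58.6 + 0.25Q.
Competitive equilibrium: 206 − 0.05Q = 58.6 + 0.25Q → Q* = 491.3333, P* = 181.4333.
A tax t gives ΔQ = t/0.3 and wedge t, so DWL = t²/0.6.
t²/0.6 = 6741.6 → t² = 4044.96 → t = 63.6.

63.6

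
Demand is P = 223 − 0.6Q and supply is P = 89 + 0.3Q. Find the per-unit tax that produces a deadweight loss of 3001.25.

Competitive equilibrium: 223 − 0.6Q = 89 + 0.3Q → Q* = 148.8889, P* = 133.6667.
A tax t gives ΔQ = t/0.9 and wedge t, so DWL = t²/1.8.
t²/1.8 = 3001.25 → t² = 5402.25 → t = 73.5.

73.5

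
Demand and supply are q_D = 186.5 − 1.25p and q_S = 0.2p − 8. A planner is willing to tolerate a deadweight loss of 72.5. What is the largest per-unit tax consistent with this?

29

In inverse form: demand p = 149.2 − 0.8q, supply p = 40 + 5q.
Competitive equilibrium: 149.2 − 0.8q = 40 + 5q → q* = 18.8276, p* = 134.1379.
A tax t gives Δq = t/5.8 and wedge t, so DWL = t²/11.6.
t²/11.6 = 72.5 → t² = 841 → t = 29.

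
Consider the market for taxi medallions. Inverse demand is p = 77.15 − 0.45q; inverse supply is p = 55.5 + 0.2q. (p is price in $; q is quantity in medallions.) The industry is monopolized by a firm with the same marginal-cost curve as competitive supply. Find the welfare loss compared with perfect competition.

$60.34

Competitive equilibrium: 77.15 − 0.45q = 55.5 + 0.2q → q* = 33.3077, p* = 62.1615.
Marginal revenue: MR = 77.15 − 0.9q. Set MR = MC: 77.15 − 0.9q = 55.5 + 0.2q → q_m = 19.6818.
Price p_m = 77.15 − 0.45·19.6818 = 68.2932; MC(q_m) = 55.5 + 0.2·19.6818 = 59.4364.
Competitive q* = 33.3077, so Δq = 13.6259; wedge = 68.2932 − 59.4364 = 8.8568.
Deadweight loss = ½ × 13.6259 × 8.8568 = $60.34.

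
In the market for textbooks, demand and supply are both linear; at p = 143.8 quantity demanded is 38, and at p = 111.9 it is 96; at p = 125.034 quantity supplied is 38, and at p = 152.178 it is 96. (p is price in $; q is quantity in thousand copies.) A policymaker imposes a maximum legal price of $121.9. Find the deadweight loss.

$321.46 thousand

Demand slope = (111.9 − 143.8)/(96 − 38) = −0.55, so p = 164.7 − 0.55q.
Supply slope = (152.178 − 125.034)/(96 − 38) = 0.468, so p = 107.25 + 0.468q.
Competitive equilibrium: 164.7 − 0.55q = 107.25 + 0.468q → q* = 56.4342, p* = 133.6612.
At the ceiling p = 121.9, quantity supplied = (121.9 − 107.25)/0.468 = 31.3034.
Willingness to pay at q' = 31.3034: 164.7 − 0.55·31.3034 = 147.4831.
Δq = 56.4342 − 31.3034 = 25.1308; wedge = 147.4831 − 121.9 = 25.5831.
DWL = ½ × 25.1308 × 25.5831 = $321.46 thousand.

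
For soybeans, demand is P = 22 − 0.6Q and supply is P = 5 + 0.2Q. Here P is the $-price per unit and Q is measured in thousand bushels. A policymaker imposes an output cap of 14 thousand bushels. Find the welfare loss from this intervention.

$21.025 thousand

Competitive equilibrium: 22 − 0.6Q = 5 + 0.2Q → Q* = 21.25, P* = 9.25.
At Q = 14: demand price = 22 − 0.6·14 = 13.6; supply price = 5 + 0.2·14 = 7.8.
ΔQ = 21.25 − 14 = 7.25; wedge = 13.6 − 7.8 = 5.8.
Deadweight loss = ½ × 7.25 × 5.8 = $21.025 thousand.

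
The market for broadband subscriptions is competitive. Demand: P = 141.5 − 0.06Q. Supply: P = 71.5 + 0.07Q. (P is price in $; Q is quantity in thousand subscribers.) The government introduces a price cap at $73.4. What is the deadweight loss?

Competitive equilibrium: 141.5 − 0.06Q = 71.5 + 0.07Q → Q* = 538.46154, P* = 109.19231.
At the ceiling P = 73.4, quantity supplied = (73.4 − 71.5)/0.07 = 27.14286.
Willingness to pay at Q' = 27.14286: 141.5 − 0.06·27.14286 = 139.87143.
ΔQ = 538.46154 − 27.14286 = 511.31868; wedge = 139.87143 − 73.4 = 66.47143.
Deadweight loss = ½ × 511.31868 × 66.47143 = $16994.04 thousand.

$16994.04 thousand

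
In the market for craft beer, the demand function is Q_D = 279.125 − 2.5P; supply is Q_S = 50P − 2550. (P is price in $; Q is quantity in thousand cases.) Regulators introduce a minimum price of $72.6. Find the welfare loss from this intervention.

$459.55 thousand

In inverse form: demand P = 111.65 − 0.4Q, supply P = 51 + 0.02Q.
Competitive equilibrium: 111.65 − 0.4Q = 51 + 0.02Q → Q* = 144.4048, P* = 53.8881.
At the floor P = 72.6, quantity demanded = (111.65 − 72.6)/0.4 = 97.625.
Sellers' marginal cost at Q' = 97.625: 51 + 0.02·97.625 = 52.9525.
ΔQ = 144.4048 − 97.625 = 46.7798; wedge = 72.6 − 52.9525 = 19.6475.
Deadweight loss = ½ × 46.7798 × 19.6475 = $459.55 thousand.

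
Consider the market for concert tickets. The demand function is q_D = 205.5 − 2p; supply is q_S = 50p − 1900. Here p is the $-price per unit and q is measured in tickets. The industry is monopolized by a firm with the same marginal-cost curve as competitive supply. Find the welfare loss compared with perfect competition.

In inverse form: demand p = 102.75 − 0.5q, supply p = 38 + 0.02q.
Competitive equilibrium: 102.75 − 0.5q = 38 + 0.02q → q* = 124.5192, p* = 40.4904.
Marginal revenue: MR = 102.75 − q. Set MR = MC: 102.75 − q = 38 + 0.02q → q_m = 63.4804.
Price p_m = 102.75 − 0.5·63.4804 = 71.0098; MC(q_m) = 38 + 0.02·63.4804 = 39.2696.
Competitive q* = 124.5192, so Δq = 61.0388; wedge = 71.0098 − 39.2696 = 31.7402.
DWL = ½ × 61.0388 × 31.7402 = $968.69.

$968.69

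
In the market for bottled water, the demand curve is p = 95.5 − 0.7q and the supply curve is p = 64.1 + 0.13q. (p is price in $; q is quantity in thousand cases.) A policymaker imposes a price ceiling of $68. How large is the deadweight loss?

$25.45 thousand

Competitive equilibrium: 95.5 − 0.7q = 64.1 + 0.13q → q* = 37.8313, p* = 69.0181.
At the ceiling p = 68, quantity supplied = (68 − 64.1)/0.13 = 30.
Willingness to pay at q' = 30: 95.5 − 0.7·30 = 74.5.
Δq = 37.8313 − 30 = 7.8313; wedge = 74.5 − 68 = 6.5.
The triangle = ½ × 7.8313 × 6.5 = $25.45 thousand.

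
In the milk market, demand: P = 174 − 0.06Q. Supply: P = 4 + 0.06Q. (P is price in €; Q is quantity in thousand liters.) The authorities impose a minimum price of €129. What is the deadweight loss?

€26666.67 thousand

Competitive equilibrium: 174 − 0.06Q = 4 + 0.06Q → Q* = 1416.6667, P* = 89.
At the floor P = 129, quantity demanded = (174 − 129)/0.06 = 750.
Sellers' marginal cost at Q' = 750: 4 + 0.06·750 = 49.
ΔQ = 1416.6667 − 750 = 666.6667; wedge = 129 − 49 = 80.
The triangle = ½ × 666.6667 × 80 = €26666.67 thousand.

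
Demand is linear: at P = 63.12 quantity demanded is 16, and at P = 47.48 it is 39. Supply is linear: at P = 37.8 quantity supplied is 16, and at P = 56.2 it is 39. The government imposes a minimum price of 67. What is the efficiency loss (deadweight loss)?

Demand slope = (47.48 − 63.12)/(39 − 16) = −0.68, so P = 74 − 0.68Q.
Supply slope = (56.2 − 37.8)/(39 − 16) = 0.8, so P = 25 + 0.8Q.
Competitive equilibrium: 74 − 0.68Q = 25 + 0.8Q → Q* = 33.1081, P* = 51.4865.
At the floor P = 67, quantity demanded = (74 − 67)/0.68 = 10.2941.
Sellers' marginal cost at Q' = 10.2941: 25 + 0.8·10.2941 = 33.2353.
ΔQ = 33.1081 − 10.2941 = 22.814; wedge = 67 − 33.2353 = 33.7647.
DWL = ½ × 22.814 × 33.7647 = 385.15.

385.15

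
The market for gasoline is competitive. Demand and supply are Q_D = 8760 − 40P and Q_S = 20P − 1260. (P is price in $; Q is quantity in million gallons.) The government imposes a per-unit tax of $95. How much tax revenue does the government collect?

$77266.67 million

In inverse form: demand P = 219 − 0.025Q, supply P = 63 + 0.05Q.
Competitive equilibrium: 219 − 0.025Q = 63 + 0.05Q → Q* = 2080, P* = 167.
With the tax, the buyer price exceeds the seller price by 95: (219 − 0.025Q) − (63 + 0.05Q) = 95 → Q' = 813.33333.
Tax revenue = 95 × 813.33333 = $77266.67 million.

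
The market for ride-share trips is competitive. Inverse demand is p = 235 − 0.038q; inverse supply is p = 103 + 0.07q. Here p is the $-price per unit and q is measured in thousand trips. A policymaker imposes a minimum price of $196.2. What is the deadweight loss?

Competitive equilibrium: 235 − 0.038q = 103 + 0.07q → q* = 1222.2222, p* = 188.5556.
At the floor p = 196.2, quantity demanded = (235 − 196.2)/0.038 = 1021.0526.
Sellers' marginal cost at q' = 1021.0526: 103 + 0.07·1021.0526 = 174.4737.
Δq = 1222.2222 − 1021.0526 = 201.1696; wedge = 196.2 − 174.4737 = 21.7263.
Deadweight loss = ½ × 201.1696 × 21.7263 = $2185.34 thousand.

$2185.34 thousand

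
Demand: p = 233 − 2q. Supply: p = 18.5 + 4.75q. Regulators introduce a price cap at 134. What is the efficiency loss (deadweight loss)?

Competitive equilibrium: 233 − 2q = 18.5 + 4.75q → q* = 31.7778, p* = 169.4444.
At the ceiling p = 134, quantity supplied = (134 − 18.5)/4.75 = 24.3158.
Willingness to pay at q' = 24.3158: 233 − 2·24.3158 = 184.3684.
Δq = 31.7778 − 24.3158 = 7.462; wedge = 184.3684 − 134 = 50.3684.
Welfare loss = ½ × 7.462 × 50.3684 = 187.92.

187.92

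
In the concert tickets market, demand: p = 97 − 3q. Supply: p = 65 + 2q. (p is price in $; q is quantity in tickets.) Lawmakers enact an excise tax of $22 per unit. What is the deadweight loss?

$48.40

Competitive equilibrium: 97 − 3q = 65 + 2q → q* = 6.4, p* = 77.8.
With the tax, the buyer price exceeds the seller price by 22: (97 − 3q) − (65 + 2q) = 22 → q' = 2.
Δq = 6.4 − 2 = 4.4; the wedge equals the tax, 22.
Deadweight loss = ½ × 4.4 × 22 = $48.40.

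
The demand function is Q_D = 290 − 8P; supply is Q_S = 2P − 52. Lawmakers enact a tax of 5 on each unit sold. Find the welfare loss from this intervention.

In inverse form: demand P = 36.25 − 0.125Q, supply P = 26 + 0.5Q.
Competitive equilibrium: 36.25 − 0.125Q = 26 + 0.5Q → Q* = 16.4, P* = 34.2.
With the tax, the buyer price exceeds the seller price by 5: (36.25 − 0.125Q) − (26 + 0.5Q) = 5 → Q' = 8.4.
ΔQ = 16.4 − 8.4 = 8; the wedge equals the tax, 5.
Deadweight loss = ½ × 8 × 5 = 20.

20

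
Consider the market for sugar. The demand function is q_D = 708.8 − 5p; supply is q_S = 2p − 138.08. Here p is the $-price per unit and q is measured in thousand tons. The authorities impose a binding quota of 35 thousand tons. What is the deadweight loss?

In inverse form: demand p = 141.76 − 0.2q, supply p = 69.04 + 0.5q.
Competitive equilibrium: 141.76 − 0.2q = 69.04 + 0.5q → q* = 103.8857, p* = 120.9829.
At q = 35: demand price = 141.76 − 0.2·35 = 134.76; supply price = 69.04 + 0.5·35 = 86.54.
Δq = 103.8857 − 35 = 68.8857; wedge = 134.76 − 86.54 = 48.22.
DWL = ½ × 68.8857 × 48.22 = $1660.83 thousand.

$1660.83 thousand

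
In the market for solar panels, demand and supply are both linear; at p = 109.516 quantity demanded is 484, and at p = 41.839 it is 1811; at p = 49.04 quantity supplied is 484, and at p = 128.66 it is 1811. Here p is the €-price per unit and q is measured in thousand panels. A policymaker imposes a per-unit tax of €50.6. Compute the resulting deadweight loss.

€11533.15 thousand

Demand slope = (41.839 − 109.516)/(1811 − 484) = −0.051, so p = 134.2 − 0.051q.
Supply slope = (128.66 − 49.04)/(1811 − 484) = 0.06, so p = 20 + 0.06q.
Competitive equilibrium: 134.2 − 0.051q = 20 + 0.06q → q* = 1028.8288, p* = 81.7297.
With the tax, the buyer price exceeds the seller price by 50.6: (134.2 − 0.051q) − (20 + 0.06q) = 50.6 → q' = 572.973.
Δq = 1028.8288 − 572.973 = 455.8558; the wedge equals the tax, 50.6.
Welfare loss = ½ × 455.8558 × 50.6 = €11533.15 thousand.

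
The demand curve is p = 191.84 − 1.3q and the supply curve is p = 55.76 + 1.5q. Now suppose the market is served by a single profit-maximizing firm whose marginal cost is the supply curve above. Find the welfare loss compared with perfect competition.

332.44

Competitive equilibrium: 191.84 − 1.3q = 55.76 + 1.5q → q* = 48.6, p* = 128.66.
Marginal revenue: MR = 191.84 − 2.6q. Set MR = MC: 191.84 − 2.6q = 55.76 + 1.5q → q_m = 33.19024.
Price p_m = 191.84 − 1.3·33.19024 = 148.69269; MC(q_m) = 55.76 + 1.5·33.19024 = 105.54536.
Competitive q* = 48.6, so Δq = 15.40976; wedge = 148.69269 − 105.54536 = 43.14733.
Welfare loss = ½ × 15.40976 × 43.14733 = 332.44.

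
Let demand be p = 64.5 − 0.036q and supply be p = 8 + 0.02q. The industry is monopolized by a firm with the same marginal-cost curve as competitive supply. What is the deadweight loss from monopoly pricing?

4364.24

Competitive equilibrium: 64.5 − 0.036q = 8 + 0.02q → q* = 1008.9286, p* = 28.1786.
Marginal revenue: MR = 64.5 − 0.072q. Set MR = MC: 64.5 − 0.072q = 8 + 0.02q → q_m = 614.1304.
Price p_m = 64.5 − 0.036·614.1304 = 42.3913; MC(q_m) = 8 + 0.02·614.1304 = 20.2826.
Competitive q* = 1008.9286, so Δq = 394.7982; wedge = 42.3913 − 20.2826 = 22.1087.
DWL = ½ × 394.7982 × 22.1087 = 4364.24.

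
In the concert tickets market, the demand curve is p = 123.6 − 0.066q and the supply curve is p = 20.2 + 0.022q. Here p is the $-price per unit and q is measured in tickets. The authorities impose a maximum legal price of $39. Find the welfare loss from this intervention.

Competitive equilibrium: 123.6 − 0.066q = 20.2 + 0.022q → q* = 1175, p* = 46.05.
At the ceiling p = 39, quantity supplied = (39 − 20.2)/0.022 = 854.5455.
Willingness to pay at q' = 854.5455: 123.6 − 0.066·854.5455 = 67.2.
Δq = 1175 − 854.5455 = 320.4545; wedge = 67.2 − 39 = 28.2.
Deadweight loss = ½ × 320.4545 × 28.2 = $4518.41.

$4518.41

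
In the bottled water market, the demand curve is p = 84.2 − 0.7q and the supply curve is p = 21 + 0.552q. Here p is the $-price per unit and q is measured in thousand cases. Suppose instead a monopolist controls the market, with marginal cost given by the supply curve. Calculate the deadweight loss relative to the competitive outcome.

$205.13 thousand

Competitive equilibrium: 84.2 − 0.7q = 21 + 0.552q → q* = 50.4792, p* = 48.8645.
Marginal revenue: MR = 84.2 − 1.4q. Set MR = MC: 84.2 − 1.4q = 21 + 0.552q → q_m = 32.377.
Price p_m = 84.2 − 0.7·32.377 = 61.5361; MC(q_m) = 21 + 0.552·32.377 = 38.8721.
Competitive q* = 50.4792, so Δq = 18.1022; wedge = 61.5361 − 38.8721 = 22.664.
The triangle = ½ × 18.1022 × 22.664 = $205.13 thousand.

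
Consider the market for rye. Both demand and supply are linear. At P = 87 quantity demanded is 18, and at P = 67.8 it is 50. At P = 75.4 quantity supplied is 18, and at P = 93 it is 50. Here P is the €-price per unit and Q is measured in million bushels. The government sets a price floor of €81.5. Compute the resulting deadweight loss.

€0.49 million

Demand slope = (67.8 − 87)/(50 − 18) = −0.6, so P = 97.8 − 0.6Q.
Supply slope = (93 − 75.4)/(50 − 18) = 0.55, so P = 65.5 + 0.55Q.
Competitive equilibrium: 97.8 − 0.6Q = 65.5 + 0.55Q → Q* = 28.087, P* = 80.9478.
At the floor P = 81.5, quantity demanded = (97.8 − 81.5)/0.6 = 27.1667.
Sellers' marginal cost at Q' = 27.1667: 65.5 + 0.55·27.1667 = 80.4417.
ΔQ = 28.087 − 27.1667 = 0.9203; wedge = 81.5 − 80.4417 = 1.0583.
The triangle = ½ × 0.9203 × 1.0583 = €0.49 million.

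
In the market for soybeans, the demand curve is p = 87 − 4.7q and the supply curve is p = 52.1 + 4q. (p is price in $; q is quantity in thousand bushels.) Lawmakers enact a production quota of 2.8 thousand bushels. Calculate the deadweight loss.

Competitive equilibrium: 87 − 4.7q = 52.1 + 4q → q* = 4.0115, p* = 68.146.
At q = 2.8: demand price = 87 − 4.7·2.8 = 73.84; supply price = 52.1 + 4·2.8 = 63.3.
Δq = 4.0115 − 2.8 = 1.2115; wedge = 73.84 − 63.3 = 10.54.
The triangle = ½ × 1.2115 × 10.54 = $6.38 thousand.

$6.38 thousand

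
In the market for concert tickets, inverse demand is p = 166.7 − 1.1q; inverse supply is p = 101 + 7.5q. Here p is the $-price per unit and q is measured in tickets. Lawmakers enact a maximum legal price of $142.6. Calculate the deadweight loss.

$18.83

Competitive equilibrium: 166.7 − 1.1q = 101 + 7.5q → q* = 7.6395, p* = 158.2965.
At the ceiling p = 142.6, quantity supplied = (142.6 − 101)/7.5 = 5.5467.
Willingness to pay at q' = 5.5467: 166.7 − 1.1·5.5467 = 160.5986.
Δq = 7.6395 − 5.5467 = 2.0928; wedge = 160.5986 − 142.6 = 17.9986.
DWL = ½ × 2.0928 × 17.9986 = $18.83.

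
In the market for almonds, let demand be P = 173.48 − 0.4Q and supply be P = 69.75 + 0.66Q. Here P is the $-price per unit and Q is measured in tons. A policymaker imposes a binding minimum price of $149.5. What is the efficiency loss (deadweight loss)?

$761.64

Competitive equilibrium: 173.48 − 0.4Q = 69.75 + 0.66Q → Q* = 97.8585, P* = 134.3366.
At the floor P = 149.5, quantity demanded = (173.48 − 149.5)/0.4 = 59.95.
Sellers' marginal cost at Q' = 59.95: 69.75 + 0.66·59.95 = 109.317.
ΔQ = 97.8585 − 59.95 = 37.9085; wedge = 149.5 − 109.317 = 40.183.
The triangle = ½ × 37.9085 × 40.183 = $761.64.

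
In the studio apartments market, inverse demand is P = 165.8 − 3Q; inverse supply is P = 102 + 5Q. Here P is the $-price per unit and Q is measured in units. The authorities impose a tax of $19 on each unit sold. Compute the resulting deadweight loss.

$22.56

Competitive equilibrium: 165.8 − 3Q = 102 + 5Q → Q* = 7.975, P* = 141.875.
With the tax, the buyer price exceeds the seller price by 19: (165.8 − 3Q) − (102 + 5Q) = 19 → Q' = 5.6.
ΔQ = 7.975 − 5.6 = 2.375; the wedge equals the tax, 19.
Deadweight loss = ½ × 2.375 × 19 = $22.56.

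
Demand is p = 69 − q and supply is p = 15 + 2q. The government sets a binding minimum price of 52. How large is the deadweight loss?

Competitive equilibrium: 69 − q = 15 + 2q → q* = 18, p* = 51.
At the floor p = 52, quantity demanded = (69 − 52)/1 = 17.
Sellers' marginal cost at q' = 17: 15 + 2·17 = 49.
Δq = 18 − 17 = 1; wedge = 52 − 49 = 3.
Welfare loss = ½ × 1 × 3 = 1.50.

1.50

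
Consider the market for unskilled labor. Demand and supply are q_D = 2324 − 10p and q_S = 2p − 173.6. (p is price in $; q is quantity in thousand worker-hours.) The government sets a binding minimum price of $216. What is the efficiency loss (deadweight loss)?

In inverse form: demand p = 232.4 − 0.1q, supply p = 86.8 + 0.5q.
Competitive equilibrium: 232.4 − 0.1q = 86.8 + 0.5q → q* = 242.6667, p* = 208.1333.
At the floor p = 216, quantity demanded = (232.4 − 216)/0.1 = 164.
Sellers' marginal cost at q' = 164: 86.8 + 0.5·164 = 168.8.
Δq = 242.6667 − 164 = 78.6667; wedge = 216 − 168.8 = 47.2.
Welfare loss = ½ × 78.6667 × 47.2 = $1856.53 thousand.

$1856.53 thousand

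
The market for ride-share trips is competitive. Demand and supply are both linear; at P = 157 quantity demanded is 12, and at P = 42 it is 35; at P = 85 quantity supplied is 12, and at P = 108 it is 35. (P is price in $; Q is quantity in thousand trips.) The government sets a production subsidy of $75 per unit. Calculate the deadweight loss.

$468.75 thousand

Demand slope = (42 − 157)/(35 − 12) = −5, so P = 217 − 5Q.
Supply slope = (108 − 85)/(35 − 12) = 1, so P = 73 + Q.
Competitive equilibrium: 217 − 5Q = 73 + Q → Q* = 24, P* = 97.
The subsidy lowers effective supply by 75: P = Q − 2.
New quantity: 217 − 5Q = Q − 2 → Q' = 36.5.
Overproduction ΔQ = 36.5 − 24 = 12.5; wedge = subsidy = 75.
Welfare loss = ½ × 12.5 × 75 = $468.75 thousand.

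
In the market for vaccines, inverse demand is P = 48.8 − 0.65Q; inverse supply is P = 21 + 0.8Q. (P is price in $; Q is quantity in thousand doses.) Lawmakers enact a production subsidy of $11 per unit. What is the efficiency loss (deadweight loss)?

$41.72 thousand

Competitive equilibrium: 48.8 − 0.65Q = 21 + 0.8Q → Q* = 19.1724, P* = 36.3379.
The subsidy lowers effective supply by 11: P = 10 + 0.8Q.
New quantity: 48.8 − 0.65Q = 10 + 0.8Q → Q' = 26.7586.
Overproduction ΔQ = 26.7586 − 19.1724 = 7.5862; wedge = subsidy = 11.
Deadweight loss = ½ × 7.5862 × 11 = $41.72 thousand.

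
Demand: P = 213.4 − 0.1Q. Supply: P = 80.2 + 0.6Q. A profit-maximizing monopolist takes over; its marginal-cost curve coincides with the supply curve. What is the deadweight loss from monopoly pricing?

198.02

Competitive equilibrium: 213.4 − 0.1Q = 80.2 + 0.6Q → Q* = 190.2857, P* = 194.3714.
Marginal revenue: MR = 213.4 − 0.2Q. Set MR = MC: 213.4 − 0.2Q = 80.2 + 0.6Q → Q_m = 166.5.
Price P_m = 213.4 − 0.1·166.5 = 196.75; MC(Q_m) = 80.2 + 0.6·166.5 = 180.1.
Competitive Q* = 190.2857, so ΔQ = 23.7857; wedge = 196.75 − 180.1 = 16.65.
Deadweight loss = ½ × 23.7857 × 16.65 = 198.02.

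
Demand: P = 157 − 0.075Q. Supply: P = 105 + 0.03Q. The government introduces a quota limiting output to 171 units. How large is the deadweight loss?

5519.34

Competitive equilibrium: 157 − 0.075Q = 105 + 0.03Q → Q* = 495.2381, P* = 119.8571.
At Q = 171: demand price = 157 − 0.075·171 = 144.175; supply price = 105 + 0.03·171 = 110.13.
ΔQ = 495.2381 − 171 = 324.2381; wedge = 144.175 − 110.13 = 34.045.
Welfare loss = ½ × 324.2381 × 34.045 = 5519.34.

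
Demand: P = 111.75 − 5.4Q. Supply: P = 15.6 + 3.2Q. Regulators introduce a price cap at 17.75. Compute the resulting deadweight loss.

474.83

Competitive equilibrium: 111.75 − 5.4Q = 15.6 + 3.2Q → Q* = 11.1802, P* = 51.3767.
At the ceiling P = 17.75, quantity supplied = (17.75 − 15.6)/3.2 = 0.6719.
Willingness to pay at Q' = 0.6719: 111.75 − 5.4·0.6719 = 108.1217.
ΔQ = 11.1802 − 0.6719 = 10.5083; wedge = 108.1217 − 17.75 = 90.3717.
Welfare loss = ½ × 10.5083 × 90.3717 = 474.83.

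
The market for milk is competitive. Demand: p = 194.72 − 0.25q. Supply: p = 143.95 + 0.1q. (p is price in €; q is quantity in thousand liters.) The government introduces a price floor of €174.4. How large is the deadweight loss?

€711.82 thousand

Competitive equilibrium: 194.72 − 0.25q = 143.95 + 0.1q → q* = 145.0571, p* = 158.4557.
At the floor p = 174.4, quantity demanded = (194.72 − 174.4)/0.25 = 81.28.
Sellers' marginal cost at q' = 81.28: 143.95 + 0.1·81.28 = 152.078.
Δq = 145.0571 − 81.28 = 63.7771; wedge = 174.4 − 152.078 = 22.322.
The triangle = ½ × 63.7771 × 22.322 = €711.82 thousand.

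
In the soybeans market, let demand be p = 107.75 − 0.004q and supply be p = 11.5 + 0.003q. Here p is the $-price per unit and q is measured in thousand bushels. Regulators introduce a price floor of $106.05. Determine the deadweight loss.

$621444.69 thousand

Competitive equilibrium: 107.75 − 0.004q = 11.5 + 0.003q → q* = 13750, p* = 52.75.
At the floor p = 106.05, quantity demanded = (107.75 − 106.05)/0.004 = 425.
Sellers' marginal cost at q' = 425: 11.5 + 0.003·425 = 12.775.
Δq = 13750 − 425 = 13325; wedge = 106.05 − 12.775 = 93.275.
Welfare loss = ½ × 13325 × 93.275 = $621444.69 thousand.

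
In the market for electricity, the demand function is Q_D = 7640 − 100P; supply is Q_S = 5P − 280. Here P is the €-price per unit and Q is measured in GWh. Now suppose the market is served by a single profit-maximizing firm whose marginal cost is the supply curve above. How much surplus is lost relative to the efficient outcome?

€2.05

In inverse form: demand P = 76.4 − 0.01Q, supply P = 56 + 0.2Q.
Competitive equilibrium: 76.4 − 0.01Q = 56 + 0.2Q → Q* = 97.1429, P* = 75.4286.
Marginal revenue: MR = 76.4 − 0.02Q. Set MR = MC: 76.4 − 0.02Q = 56 + 0.2Q → Q_m = 92.7273.
Price P_m = 76.4 − 0.01·92.7273 = 75.4727; MC(Q_m) = 56 + 0.2·92.7273 = 74.5455.
Competitive Q* = 97.1429, so ΔQ = 4.4156; wedge = 75.4727 − 74.5455 = 0.9272.
DWL = ½ × 4.4156 × 0.9272 = €2.05.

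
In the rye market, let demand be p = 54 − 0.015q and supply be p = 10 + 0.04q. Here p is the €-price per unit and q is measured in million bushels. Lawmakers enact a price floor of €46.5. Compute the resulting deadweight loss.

Competitive equilibrium: 54 − 0.015q = 10 + 0.04q → q* = 800, p* = 42.
At the floor p = 46.5, quantity demanded = (54 − 46.5)/0.015 = 500.
Sellers' marginal cost at q' = 500: 10 + 0.04·500 = 30.
Δq = 800 − 500 = 300; wedge = 46.5 − 30 = 16.5.
The triangle = ½ × 300 × 16.5 = €2475 million.

€2475 million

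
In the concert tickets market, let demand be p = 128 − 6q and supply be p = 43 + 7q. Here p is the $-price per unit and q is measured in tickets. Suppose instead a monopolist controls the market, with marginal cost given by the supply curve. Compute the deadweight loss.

Competitive equilibrium: 128 − 6q = 43 + 7q → q* = 6.5385, p* = 88.7692.
Marginal revenue: MR = 128 − 12q. Set MR = MC: 128 − 12q = 43 + 7q → q_m = 4.4737.
Price p_m = 128 − 6·4.4737 = 101.1578; MC(q_m) = 43 + 7·4.4737 = 74.3159.
Competitive q* = 6.5385, so Δq = 2.0648; wedge = 101.1578 − 74.3159 = 26.8419.
The triangle = ½ × 2.0648 × 26.8419 = $27.71.

$27.71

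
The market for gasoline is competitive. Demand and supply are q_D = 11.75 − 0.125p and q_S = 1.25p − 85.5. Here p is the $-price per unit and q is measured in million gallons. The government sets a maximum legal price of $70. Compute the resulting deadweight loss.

$3.64 million

In inverse form: demand p = 94 − 8q, supply p = 68.4 + 0.8q.
Competitive equilibrium: 94 − 8q = 68.4 + 0.8q → q* = 2.9091, p* = 70.7273.
At the ceiling p = 70, quantity supplied = (70 − 68.4)/0.8 = 2.
Willingness to pay at q' = 2: 94 − 8·2 = 78.
Δq = 2.9091 − 2 = 0.9091; wedge = 78 − 70 = 8.
The triangle = ½ × 0.9091 × 8 = $3.64 million.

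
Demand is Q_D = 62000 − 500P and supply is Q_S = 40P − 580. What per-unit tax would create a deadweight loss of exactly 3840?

14.4

In inverse form: demand P = 124 − 0.002Q, supply P = 14.5 + 0.025Q.
Competitive equilibrium: 124 − 0.002Q = 14.5 + 0.025Q → Q* = 4055.5556, P* = 115.8889.
A tax t gives ΔQ = t/0.027 and wedge t, so DWL = t²/0.054.
t²/0.054 = 3840 → t² = 207.36 → t = 14.4.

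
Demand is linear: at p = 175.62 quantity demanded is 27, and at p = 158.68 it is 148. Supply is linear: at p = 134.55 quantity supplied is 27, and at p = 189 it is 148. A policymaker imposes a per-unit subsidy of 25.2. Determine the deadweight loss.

538.17

Demand slope = (158.68 − 175.62)/(148 − 27) = −0.14, so p = 179.4 − 0.14q.
Supply slope = (189 − 134.55)/(148 − 27) = 0.45, so p = 122.4 + 0.45q.
Competitive equilibrium: 179.4 − 0.14q = 122.4 + 0.45q → q* = 96.6102, p* = 165.8746.
The subsidy lowers effective supply by 25.2: p = 97.2 + 0.45q.
New quantity: 179.4 − 0.14q = 97.2 + 0.45q → q' = 139.322.
Overproduction Δq = 139.322 − 96.6102 = 42.7118; wedge = subsidy = 25.2.
Deadweight loss = ½ × 42.7118 × 25.2 = 538.17.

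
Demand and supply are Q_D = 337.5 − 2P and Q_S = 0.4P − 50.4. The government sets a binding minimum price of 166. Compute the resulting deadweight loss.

114.84

In inverse form: demand P = 168.75 − 0.5Q, supply P = 126 + 2.5Q.
Competitive equilibrium: 168.75 − 0.5Q = 126 + 2.5Q → Q* = 14.25, P* = 161.625.
At the floor P = 166, quantity demanded = (168.75 − 166)/0.5 = 5.5.
Sellers' marginal cost at Q' = 5.5: 126 + 2.5·5.5 = 139.75.
ΔQ = 14.25 − 5.5 = 8.75; wedge = 166 − 139.75 = 26.25.
Welfare loss = ½ × 8.75 × 26.25 = 114.84.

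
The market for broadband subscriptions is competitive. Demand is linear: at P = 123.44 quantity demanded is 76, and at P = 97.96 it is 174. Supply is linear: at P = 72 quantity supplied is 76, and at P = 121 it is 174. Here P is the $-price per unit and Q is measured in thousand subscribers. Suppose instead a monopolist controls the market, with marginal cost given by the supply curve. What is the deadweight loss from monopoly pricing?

$509.74 thousand

Demand slope = (97.96 − 123.44)/(174 − 76) = −0.26, so P = 143.2 − 0.26Q.
Supply slope = (121 − 72)/(174 − 76) = 0.5, so P = 34 + 0.5Q.
Competitive equilibrium: 143.2 − 0.26Q = 34 + 0.5Q → Q* = 143.6842, P* = 105.8421.
Marginal revenue: MR = 143.2 − 0.52Q. Set MR = MC: 143.2 − 0.52Q = 34 + 0.5Q → Q_m = 107.0588.
Price P_m = 143.2 − 0.26·107.0588 = 115.3647; MC(Q_m) = 34 + 0.5·107.0588 = 87.5294.
Competitive Q* = 143.6842, so ΔQ = 36.6254; wedge = 115.3647 − 87.5294 = 27.8353.
DWL = ½ × 36.6254 × 27.8353 = $509.74 thousand.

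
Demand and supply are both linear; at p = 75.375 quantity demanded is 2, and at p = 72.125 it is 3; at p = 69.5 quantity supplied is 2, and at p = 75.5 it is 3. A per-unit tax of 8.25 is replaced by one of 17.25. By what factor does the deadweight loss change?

4.372

Demand slope = (72.125 − 75.375)/(3 − 2) = −3.25, so p = 81.875 − 3.25q.
Supply slope = (75.5 − 69.5)/(3 − 2) = 6, so p = 57.5 + 6q.
Competitive equilibrium: 81.875 − 3.25q = 57.5 + 6q → q* = 2.6351, p* = 73.3108.
For a per-unit tax t: Δq = t/9.25, so DWL = ½·t·(t/9.25) = t²/18.5.
At t = 8.25: DWL = 3.679. At t = 17.25: DWL = 16.084.
Ratio = (17.25/8.25)² = 4.372.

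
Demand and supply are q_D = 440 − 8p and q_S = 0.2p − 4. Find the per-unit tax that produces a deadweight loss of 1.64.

4.1

In inverse form: demand p = 55 − 0.125q, supply p = 20 + 5q.
Competitive equilibrium: 55 − 0.125q = 20 + 5q → q* = 6.8293, p* = 54.1463.
A tax t gives Δq = t/5.125 and wedge t, so DWL = t²/10.25.
t²/10.25 = 1.64 → t² = 16.81 → t = 4.1.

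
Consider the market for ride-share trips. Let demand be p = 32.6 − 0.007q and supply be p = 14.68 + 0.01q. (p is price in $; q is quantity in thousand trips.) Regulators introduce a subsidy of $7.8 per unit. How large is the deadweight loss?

Competitive equilibrium: 32.6 − 0.007q = 14.68 + 0.01q → q* = 1054.1176, p* = 25.2212.
The subsidy lowers effective supply by 7.8: p = 6.88 + 0.01q.
New quantity: 32.6 − 0.007q = 6.88 + 0.01q → q' = 1512.9412.
Overproduction Δq = 1512.9412 − 1054.1176 = 458.8236; wedge = subsidy = 7.8.
The triangle = ½ × 458.8236 × 7.8 = $1789.41 thousand.

$1789.41 thousand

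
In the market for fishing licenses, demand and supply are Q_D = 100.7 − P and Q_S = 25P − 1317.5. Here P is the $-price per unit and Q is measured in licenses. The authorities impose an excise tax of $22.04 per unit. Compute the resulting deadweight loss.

In inverse form: demand P = 100.7 − Q, supply P = 52.7 + 0.04Q.
Competitive equilibrium: 100.7 − Q = 52.7 + 0.04Q → Q* = 46.1538, P* = 54.5462.
With the tax, the buyer price exceeds the seller price by 22.04: (100.7 − Q) − (52.7 + 0.04Q) = 22.04 → Q' = 24.9615.
ΔQ = 46.1538 − 24.9615 = 21.1923; the wedge equals the tax, 22.04.
Welfare loss = ½ × 21.1923 × 22.04 = $233.54.

$233.54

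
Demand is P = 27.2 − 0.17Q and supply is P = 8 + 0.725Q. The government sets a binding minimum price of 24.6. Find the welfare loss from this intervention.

Competitive equilibrium: 27.2 − 0.17Q = 8 + 0.725Q → Q* = 21.4525, P* = 23.5531.
At the floor P = 24.6, quantity demanded = (27.2 − 24.6)/0.17 = 15.2941.
Sellers' marginal cost at Q' = 15.2941: 8 + 0.725·15.2941 = 19.0882.
ΔQ = 21.4525 − 15.2941 = 6.1584; wedge = 24.6 − 19.0882 = 5.5118.
Deadweight loss = ½ × 6.1584 × 5.5118 = 16.97.

16.97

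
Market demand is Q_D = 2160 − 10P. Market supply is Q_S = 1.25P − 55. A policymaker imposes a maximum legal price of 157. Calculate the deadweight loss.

1118.76

In inverse form: demand P = 216 − 0.1Q, supply P = 44 + 0.8Q.
Competitive equilibrium: 216 − 0.1Q = 44 + 0.8Q → Q* = 191.1111, P* = 196.8889.
At the ceiling P = 157, quantity supplied = (157 − 44)/0.8 = 141.25.
Willingness to pay at Q' = 141.25: 216 − 0.1·141.25 = 201.875.
ΔQ = 191.1111 − 141.25 = 49.8611; wedge = 201.875 − 157 = 44.875.
Welfare loss = ½ × 49.8611 × 44.875 = 1118.76.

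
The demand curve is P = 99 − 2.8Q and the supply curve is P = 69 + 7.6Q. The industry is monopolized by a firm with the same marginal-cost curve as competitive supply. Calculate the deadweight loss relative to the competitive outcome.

1.95

Competitive equilibrium: 99 − 2.8Q = 69 + 7.6Q → Q* = 2.8846, P* = 90.9231.
Marginal revenue: MR = 99 − 5.6Q. Set MR = MC: 99 − 5.6Q = 69 + 7.6Q → Q_m = 2.2727.
Price P_m = 99 − 2.8·2.2727 = 92.6364; MC(Q_m) = 69 + 7.6·2.2727 = 86.2725.
Competitive Q* = 2.8846, so ΔQ = 0.6119; wedge = 92.6364 − 86.2725 = 6.3639.
Deadweight loss = ½ × 0.6119 × 6.3639 = 1.95.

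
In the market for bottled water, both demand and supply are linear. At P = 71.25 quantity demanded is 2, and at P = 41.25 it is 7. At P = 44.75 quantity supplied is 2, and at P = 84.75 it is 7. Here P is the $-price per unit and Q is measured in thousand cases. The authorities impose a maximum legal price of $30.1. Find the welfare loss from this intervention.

Demand slope = (41.25 − 71.25)/(7 − 2) = −6, so P = 83.25 − 6Q.
Supply slope = (84.75 − 44.75)/(7 − 2) = 8, so P = 28.75 + 8Q.
Competitive equilibrium: 83.25 − 6Q = 28.75 + 8Q → Q* = 3.8929, P* = 59.8929.
At the ceiling P = 30.1, quantity supplied = (30.1 − 28.75)/8 = 0.1688.
Willingness to pay at Q' = 0.1688: 83.25 − 6·0.1688 = 82.2372.
ΔQ = 3.8929 − 0.1688 = 3.7241; wedge = 82.2372 − 30.1 = 52.1372.
The triangle = ½ × 3.7241 × 52.1372 = $97.08 thousand.

$97.08 thousand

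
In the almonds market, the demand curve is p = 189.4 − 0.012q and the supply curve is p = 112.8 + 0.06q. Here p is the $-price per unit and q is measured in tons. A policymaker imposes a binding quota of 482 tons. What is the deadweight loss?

$12189.41

Competitive equilibrium: 189.4 − 0.012q = 112.8 + 0.06q → q* = 1063.8889, p* = 176.6333.
At q = 482: demand price = 189.4 − 0.012·482 = 183.616; supply price = 112.8 + 0.06·482 = 141.72.
Δq = 1063.8889 − 482 = 581.8889; wedge = 183.616 − 141.72 = 41.896.
DWL = ½ × 581.8889 × 41.896 = $12189.41.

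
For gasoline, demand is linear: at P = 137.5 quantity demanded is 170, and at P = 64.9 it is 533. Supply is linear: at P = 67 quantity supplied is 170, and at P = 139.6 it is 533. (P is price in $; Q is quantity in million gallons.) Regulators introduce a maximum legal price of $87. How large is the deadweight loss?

$1162.81 million

Demand slope = (64.9 − 137.5)/(533 − 170) = −0.2, so P = 171.5 − 0.2Q.
Supply slope = (139.6 − 67)/(533 − 170) = 0.2, so P = 33 + 0.2Q.
Competitive equilibrium: 171.5 − 0.2Q = 33 + 0.2Q → Q* = 346.25, P* = 102.25.
At the ceiling P = 87, quantity supplied = (87 − 33)/0.2 = 270.
Willingness to pay at Q' = 270: 171.5 − 0.2·270 = 117.5.
ΔQ = 346.25 − 270 = 76.25; wedge = 117.5 − 87 = 30.5.
Welfare loss = ½ × 76.25 × 30.5 = $1162.81 million.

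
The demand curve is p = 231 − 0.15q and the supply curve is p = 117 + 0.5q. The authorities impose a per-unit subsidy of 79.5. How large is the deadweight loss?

Competitive equilibrium: 231 − 0.15q = 117 + 0.5q → q* = 175.3846, p* = 204.6923.
The subsidy lowers effective supply by 79.5: p = 37.5 + 0.5q.
New quantity: 231 − 0.15q = 37.5 + 0.5q → q' = 297.6923.
Overproduction Δq = 297.6923 − 175.3846 = 122.3077; wedge = subsidy = 79.5.
Deadweight loss = ½ × 122.3077 × 79.5 = 4861.73.

4861.73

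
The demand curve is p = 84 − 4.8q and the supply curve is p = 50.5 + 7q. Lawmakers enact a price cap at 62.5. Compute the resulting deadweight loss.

Competitive equilibrium: 84 − 4.8q = 50.5 + 7q → q* = 2.839, p* = 70.3729.
At the ceiling p = 62.5, quantity supplied = (62.5 − 50.5)/7 = 1.7143.
Willingness to pay at q' = 1.7143: 84 − 4.8·1.7143 = 75.7714.
Δq = 2.839 − 1.7143 = 1.1247; wedge = 75.7714 − 62.5 = 13.2714.
Deadweight loss = ½ × 1.1247 × 13.2714 = 7.46.

7.46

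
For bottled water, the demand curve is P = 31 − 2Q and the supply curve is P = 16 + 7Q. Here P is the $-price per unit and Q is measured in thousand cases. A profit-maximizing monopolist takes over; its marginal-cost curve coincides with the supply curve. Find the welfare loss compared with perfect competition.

$0.41 thousand

Competitive equilibrium: 31 − 2Q = 16 + 7Q → Q* = 1.6667, P* = 27.6667.
Marginal revenue: MR = 31 − 4Q. Set MR = MC: 31 − 4Q = 16 + 7Q → Q_m = 1.3636.
Price P_m = 31 − 2·1.3636 = 28.2728; MC(Q_m) = 16 + 7·1.3636 = 25.5452.
Competitive Q* = 1.6667, so ΔQ = 0.3031; wedge = 28.2728 − 25.5452 = 2.7276.
DWL = ½ × 0.3031 × 2.7276 = $0.41 thousand.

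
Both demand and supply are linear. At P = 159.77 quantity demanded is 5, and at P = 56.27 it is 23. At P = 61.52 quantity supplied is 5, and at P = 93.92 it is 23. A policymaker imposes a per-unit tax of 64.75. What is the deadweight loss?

Demand slope = (56.27 − 159.77)/(23 − 5) = −5.75, so P = 188.52 − 5.75Q.
Supply slope = (93.92 − 61.52)/(23 − 5) = 1.8, so P = 52.52 + 1.8Q.
Competitive equilibrium: 188.52 − 5.75Q = 52.52 + 1.8Q → Q* = 18.0132, P* = 84.9438.
With the tax, the buyer price exceeds the seller price by 64.75: (188.52 − 5.75Q) − (52.52 + 1.8Q) = 64.75 → Q' = 9.4371.
ΔQ = 18.0132 − 9.4371 = 8.5761; the wedge equals the tax, 64.75.
DWL = ½ × 8.5761 × 64.75 = 277.65.

277.65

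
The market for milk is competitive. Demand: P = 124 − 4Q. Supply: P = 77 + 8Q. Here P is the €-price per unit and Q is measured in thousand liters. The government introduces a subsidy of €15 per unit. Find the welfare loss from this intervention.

€9.375 thousand

Competitive equilibrium: 124 − 4Q = 77 + 8Q → Q* = 3.9167, P* = 108.3333.
The subsidy lowers effective supply by 15: P = 62 + 8Q.
New quantity: 124 − 4Q = 62 + 8Q → Q' = 5.1667.
Overproduction ΔQ = 5.1667 − 3.9167 = 1.25; wedge = subsidy = 15.
Welfare loss = ½ × 1.25 × 15 = €9.375 thousand.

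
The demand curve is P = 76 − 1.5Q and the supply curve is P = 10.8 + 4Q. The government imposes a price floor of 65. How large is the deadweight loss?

Competitive equilibrium: 76 − 1.5Q = 10.8 + 4Q → Q* = 11.8545, P* = 58.2182.
At the floor P = 65, quantity demanded = (76 − 65)/1.5 = 7.3333.
Sellers' marginal cost at Q' = 7.3333: 10.8 + 4·7.3333 = 40.1332.
ΔQ = 11.8545 − 7.3333 = 4.5212; wedge = 65 − 40.1332 = 24.8668.
The triangle = ½ × 4.5212 × 24.8668 = 56.21.

56.21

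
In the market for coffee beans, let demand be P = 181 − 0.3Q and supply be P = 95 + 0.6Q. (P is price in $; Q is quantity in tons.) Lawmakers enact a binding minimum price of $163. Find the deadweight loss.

Competitive equilibrium: 181 − 0.3Q = 95 + 0.6Q → Q* = 95.5556, P* = 152.3333.
At the floor P = 163, quantity demanded = (181 − 163)/0.3 = 60.
Sellers' marginal cost at Q' = 60: 95 + 0.6·60 = 131.
ΔQ = 95.5556 − 60 = 35.5556; wedge = 163 − 131 = 32.
Deadweight loss = ½ × 35.5556 × 32 = $568.89.

$568.89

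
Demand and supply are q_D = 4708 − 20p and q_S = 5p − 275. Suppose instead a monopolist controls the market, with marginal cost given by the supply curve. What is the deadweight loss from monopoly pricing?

In inverse form: demand p = 235.4 − 0.05q, supply p = 55 + 0.2q.
Competitive equilibrium: 235.4 − 0.05q = 55 + 0.2q → q* = 721.6, p* = 199.32.
Marginal revenue: MR = 235.4 − 0.1q. Set MR = MC: 235.4 − 0.1q = 55 + 0.2q → q_m = 601.3333.
Price p_m = 235.4 − 0.05·601.3333 = 205.3333; MC(q_m) = 55 + 0.2·601.3333 = 175.2667.
Competitive q* = 721.6, so Δq = 120.2667; wedge = 205.3333 − 175.2667 = 30.0666.
Deadweight loss = ½ × 120.2667 × 30.0666 = 1808.01.

1808.01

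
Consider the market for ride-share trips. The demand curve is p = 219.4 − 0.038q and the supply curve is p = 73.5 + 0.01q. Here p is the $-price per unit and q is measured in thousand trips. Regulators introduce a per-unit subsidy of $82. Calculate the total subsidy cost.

$389329.17 thousand

Competitive equilibrium: 219.4 − 0.038q = 73.5 + 0.01q → q* = 3039.5833, p* = 103.8958.
The subsidy lowers effective supply by 82: p = 0.01q − 8.5.
New quantity: 219.4 − 0.038q = 0.01q − 8.5 → q' = 4747.9167.
Total subsidy cost = 82 × 4747.9167 = $389329.17 thousand.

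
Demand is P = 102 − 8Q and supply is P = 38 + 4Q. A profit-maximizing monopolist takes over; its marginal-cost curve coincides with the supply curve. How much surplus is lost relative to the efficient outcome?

27.31

Competitive equilibrium: 102 − 8Q = 38 + 4Q → Q* = 5.3333, P* = 59.3333.
Marginal revenue: MR = 102 − 16Q. Set MR = MC: 102 − 16Q = 38 + 4Q → Q_m = 3.2.
Price P_m = 102 − 8·3.2 = 76.4; MC(Q_m) = 38 + 4·3.2 = 50.8.
Competitive Q* = 5.3333, so ΔQ = 2.1333; wedge = 76.4 − 50.8 = 25.6.
The triangle = ½ × 2.1333 × 25.6 = 27.31.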